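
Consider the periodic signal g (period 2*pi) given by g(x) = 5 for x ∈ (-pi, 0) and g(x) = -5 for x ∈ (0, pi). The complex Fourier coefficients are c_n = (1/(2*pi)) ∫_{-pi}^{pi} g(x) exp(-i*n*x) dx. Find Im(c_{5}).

Since g is real-valued, Im(c_{5}) = -(1/(2*pi)) ∫_{-pi}^{pi} g(x) sin(5*x) dx = -b_{5}/2.
g is odd and sin(5*x) is odd, so the integrand is even: ∫_{-pi}^{pi} g(x) sin(5*x) dx = 2∫_0^{pi} g(x) sin(5*x) dx.
Directly, an antiderivative of (-5) sin(5*x) is cos(5*x); evaluating from 0 to pi: ∫_{0}^{pi} (-5) sin(5*x) dx = (-1) - (1) = -2.
So ∫_{-pi}^{pi} g(x) sin(5*x) dx = -4.
Hence Im(c_{5}) = (-1/(2*pi))·(-4) = 2/pi.

2/pi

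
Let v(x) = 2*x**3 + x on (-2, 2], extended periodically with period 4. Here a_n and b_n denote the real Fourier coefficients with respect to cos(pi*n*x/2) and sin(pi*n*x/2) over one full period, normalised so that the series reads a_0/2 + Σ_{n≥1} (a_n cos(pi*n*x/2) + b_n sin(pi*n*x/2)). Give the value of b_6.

-6/pi + 8/(9*pi**3)

b_6 = 1/2 ∫_{-2}^{2} v(x) sin(3*pi*x) dx.
v is odd and sin(3*pi*x) is odd, so the integrand is even and b_6 = ∫_0^{2} v(x) sin(3*pi*x) dx.
Integrating by parts three times (tabular method), an antiderivative of (2*x**3 + x) sin(3*pi*x) is -2*x**3*cos(3*pi*x)/(3*pi) + 2*x**2*sin(3*pi*x)/(3*pi**2) - x*cos(3*pi*x)/(3*pi) + 4*x*cos(3*pi*x)/(9*pi**3) - 4*sin(3*pi*x)/(27*pi**4) + sin(3*pi*x)/(9*pi**2); evaluating from 0 to 2: ∫_{0}^{2} (2*x**3 + x) sin(3*pi*x) dx = (-6/pi + 8/(9*pi**3)) - (0) = -6/pi + 8/(9*pi**3).
Hence b_6 = -6/pi + 8/(9*pi**3).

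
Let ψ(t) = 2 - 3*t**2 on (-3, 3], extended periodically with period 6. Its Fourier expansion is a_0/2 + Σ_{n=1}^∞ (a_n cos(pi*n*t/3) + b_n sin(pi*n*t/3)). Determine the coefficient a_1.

108/pi**2

a_1 = 1/3 ∫_{-3}^{3} ψ(t) cos(pi*t/3) dt.
ψ is even and cos(pi*t/3) is even, so the integrand is even and a_1 = 2/3 ∫_0^{3} ψ(t) cos(pi*t/3) dt.
Integrating by parts twice (tabular method), an antiderivative of (2 - 3*t**2) cos(pi*t/3) is -9*t**2*sin(pi*t/3)/pi - 54*t*cos(pi*t/3)/pi**2 + 6*sin(pi*t/3)/pi + 162*sin(pi*t/3)/pi**3; evaluating from 0 to 3: ∫_{0}^{3} (2 - 3*t**2) cos(pi*t/3) dt = (162/pi**2) - (0) = 162/pi**2.
Hence a_1 = (2/3)·(162/pi**2) = 108/pi**2.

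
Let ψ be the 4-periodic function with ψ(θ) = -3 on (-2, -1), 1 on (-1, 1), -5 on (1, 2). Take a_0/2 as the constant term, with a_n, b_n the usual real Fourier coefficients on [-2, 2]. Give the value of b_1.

b_1 = 1/2 ∫_{-2}^{2} ψ(θ) sin(pi*θ/2) dθ.
Split the integral at the breakpoints.
Directly, an antiderivative of (-3) sin(pi*θ/2) is 6*cos(pi*θ/2)/pi; evaluating from -2 to -1: ∫_{-2}^{-1} (-3) sin(pi*θ/2) dθ = (0) - (-6/pi) = 6/pi.
Directly, an antiderivative of (1) sin(pi*θ/2) is -2*cos(pi*θ/2)/pi; evaluating from -1 to 1: ∫_{-1}^{1} (1) sin(pi*θ/2) dθ = (0) - (0) = 0.
Directly, an antiderivative of (-5) sin(pi*θ/2) is 10*cos(pi*θ/2)/pi; evaluating from 1 to 2: ∫_{1}^{2} (-5) sin(pi*θ/2) dθ = (-10/pi) - (0) = -10/pi.
Summing the pieces and multiplying by (1/2) gives b_1 = -2/pi.

-2/pi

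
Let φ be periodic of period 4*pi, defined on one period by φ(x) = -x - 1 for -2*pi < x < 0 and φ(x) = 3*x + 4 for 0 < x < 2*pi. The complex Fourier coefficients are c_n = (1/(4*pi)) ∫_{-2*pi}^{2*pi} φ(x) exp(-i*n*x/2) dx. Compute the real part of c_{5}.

-8/(25*pi)

Since φ is real-valued, Re(c_{5}) = (1/(4*pi)) ∫_{-2*pi}^{2*pi} φ(x) cos(5*x/2) dx = a_{5}/2.
Split the integral at the breakpoints.
Integrating by parts (boundary term plus one more integral), an antiderivative of (-x - 1) cos(5*x/2) is -2*x*sin(5*x/2)/5 - 2*sin(5*x/2)/5 - 4*cos(5*x/2)/25; evaluating from -2*pi to 0: ∫_{-2*pi}^{0} (-x - 1) cos(5*x/2) dx = (-4/25) - (4/25) = -8/25.
Integrating by parts (boundary term plus one more integral), an antiderivative of (3*x + 4) cos(5*x/2) is 6*x*sin(5*x/2)/5 + 8*sin(5*x/2)/5 + 12*cos(5*x/2)/25; evaluating from 0 to 2*pi: ∫_{0}^{2*pi} (3*x + 4) cos(5*x/2) dx = (-12/25) - (12/25) = -24/25.
So ∫_{-2*pi}^{2*pi} φ(x) cos(5*x/2) dx = -32/25.
Hence Re(c_{5}) = (1/(4*pi))·(-32/25) = -8/(25*pi).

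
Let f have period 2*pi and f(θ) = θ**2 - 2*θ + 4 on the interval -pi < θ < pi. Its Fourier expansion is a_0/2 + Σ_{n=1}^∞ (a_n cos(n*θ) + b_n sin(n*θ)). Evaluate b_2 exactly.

b_2 = 1/pi ∫_{-pi}^{pi} f(θ) sin(2*θ) dθ.
Integrating by parts twice (tabular method), an antiderivative of (θ**2 - 2*θ + 4) sin(2*θ) is -θ**2*cos(2*θ)/2 + θ*sin(2*θ)/2 + θ*cos(2*θ) - sin(2*θ)/2 - 7*cos(2*θ)/4; evaluating from -pi to pi: ∫_{-pi}^{pi} (θ**2 - 2*θ + 4) sin(2*θ) dθ = (-pi**2/2 - 7/4 + pi) - (-pi**2/2 - pi - 7/4) = 2*pi.
Hence b_2 = (1/pi)·(2*pi) = 2.

2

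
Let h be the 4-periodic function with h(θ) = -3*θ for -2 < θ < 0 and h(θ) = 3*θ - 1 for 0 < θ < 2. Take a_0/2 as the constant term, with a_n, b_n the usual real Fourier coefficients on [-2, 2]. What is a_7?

-24/(49*pi**2)

a_7 = 1/2 ∫_{-2}^{2} h(θ) cos(7*pi*θ/2) dθ.
Split the integral at the breakpoints.
Integrating by parts (boundary term plus one more integral), an antiderivative of (-3*θ) cos(7*pi*θ/2) is -6*θ*sin(7*pi*θ/2)/(7*pi) - 12*cos(7*pi*θ/2)/(49*pi**2); evaluating from -2 to 0: ∫_{-2}^{0} (-3*θ) cos(7*pi*θ/2) dθ = (-12/(49*pi**2)) - (12/(49*pi**2)) = -24/(49*pi**2).
Integrating by parts (boundary term plus one more integral), an antiderivative of (3*θ - 1) cos(7*pi*θ/2) is 6*θ*sin(7*pi*θ/2)/(7*pi) - 2*sin(7*pi*θ/2)/(7*pi) + 12*cos(7*pi*θ/2)/(49*pi**2); evaluating from 0 to 2: ∫_{0}^{2} (3*θ - 1) cos(7*pi*θ/2) dθ = (-12/(49*pi**2)) - (12/(49*pi**2)) = -24/(49*pi**2).
Summing the pieces and multiplying by (1/2) gives a_7 = -24/(49*pi**2).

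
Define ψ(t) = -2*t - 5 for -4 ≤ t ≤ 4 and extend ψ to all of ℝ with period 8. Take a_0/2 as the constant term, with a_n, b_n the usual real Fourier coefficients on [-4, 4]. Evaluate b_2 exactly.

8/pi

b_2 = 1/4 ∫_{-4}^{4} ψ(t) sin(pi*t/2) dt.
Integrating by parts (boundary term plus one more integral), an antiderivative of (-2*t - 5) sin(pi*t/2) is 4*t*cos(pi*t/2)/pi - 8*sin(pi*t/2)/pi**2 + 10*cos(pi*t/2)/pi; evaluating from -4 to 4: ∫_{-4}^{4} (-2*t - 5) sin(pi*t/2) dt = (26/pi) - (-6/pi) = 32/pi.
Hence b_2 = (1/4)·(32/pi) = 8/pi.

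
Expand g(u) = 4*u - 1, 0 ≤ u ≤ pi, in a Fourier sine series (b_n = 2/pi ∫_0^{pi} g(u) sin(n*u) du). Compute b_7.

4*(-1 + 2*pi)/(7*pi)

b_7 = 2/pi ∫_0^{pi} (4*u - 1) sin(7*u) du.
Integrating by parts (boundary term plus one more integral), an antiderivative of (4*u - 1) sin(7*u) is -4*u*cos(7*u)/7 + 4*sin(7*u)/49 + cos(7*u)/7; evaluating from 0 to pi: ∫_{0}^{pi} (4*u - 1) sin(7*u) du = (-1/7 + 4*pi/7) - (1/7) = -2/7 + 4*pi/7.
Hence b_7 = (2/pi)·(-2/7 + 4*pi/7) = 4*(-1 + 2*pi)/(7*pi).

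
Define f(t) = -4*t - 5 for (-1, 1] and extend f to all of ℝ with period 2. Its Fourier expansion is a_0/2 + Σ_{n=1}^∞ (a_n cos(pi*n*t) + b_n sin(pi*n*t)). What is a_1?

0

a_1 = ∫_{-1}^{1} f(t) cos(pi*t) dt.
Integrating by parts (boundary term plus one more integral), an antiderivative of (-4*t - 5) cos(pi*t) is -4*t*sin(pi*t)/pi - 5*sin(pi*t)/pi - 4*cos(pi*t)/pi**2; evaluating from -1 to 1: ∫_{-1}^{1} (-4*t - 5) cos(pi*t) dt = (4/pi**2) - (4/pi**2) = 0.
Hence a_1 = 0.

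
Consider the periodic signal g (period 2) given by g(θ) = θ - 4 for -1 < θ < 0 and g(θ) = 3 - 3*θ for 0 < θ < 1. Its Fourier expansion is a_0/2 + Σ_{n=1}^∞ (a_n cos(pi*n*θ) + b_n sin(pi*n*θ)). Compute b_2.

b_2 = ∫_{-1}^{1} g(θ) sin(2*pi*θ) dθ.
Split the integral at the breakpoints.
Integrating by parts (boundary term plus one more integral), an antiderivative of (θ - 4) sin(2*pi*θ) is -θ*cos(2*pi*θ)/(2*pi) + sin(2*pi*θ)/(4*pi**2) + 2*cos(2*pi*θ)/pi; evaluating from -1 to 0: ∫_{-1}^{0} (θ - 4) sin(2*pi*θ) dθ = (2/pi) - (5/(2*pi)) = -1/(2*pi).
Integrating by parts (boundary term plus one more integral), an antiderivative of (3 - 3*θ) sin(2*pi*θ) is 3*θ*cos(2*pi*θ)/(2*pi) - 3*sin(2*pi*θ)/(4*pi**2) - 3*cos(2*pi*θ)/(2*pi); evaluating from 0 to 1: ∫_{0}^{1} (3 - 3*θ) sin(2*pi*θ) dθ = (0) - (-3/(2*pi)) = 3/(2*pi).
Summing the pieces gives b_2 = 1/pi.

1/pi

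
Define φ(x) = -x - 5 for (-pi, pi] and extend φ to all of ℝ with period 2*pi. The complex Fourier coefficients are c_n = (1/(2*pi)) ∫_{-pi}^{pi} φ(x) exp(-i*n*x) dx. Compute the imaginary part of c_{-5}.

-1/5

Since φ is real-valued, Im(c_{-5}) = -(1/(2*pi)) ∫_{-pi}^{pi} φ(x) sin(-5*x) dx = b_{5}/2.
Integrating by parts (boundary term plus one more integral), an antiderivative of (-x - 5) sin(-5*x) is -x*cos(5*x)/5 + sin(5*x)/25 - cos(5*x); evaluating from -pi to pi: ∫_{-pi}^{pi} (-x - 5) sin(-5*x) dx = (pi/5 + 1) - (1 - pi/5) = 2*pi/5.
Hence Im(c_{-5}) = (-1/(2*pi))·(2*pi/5) = -1/5.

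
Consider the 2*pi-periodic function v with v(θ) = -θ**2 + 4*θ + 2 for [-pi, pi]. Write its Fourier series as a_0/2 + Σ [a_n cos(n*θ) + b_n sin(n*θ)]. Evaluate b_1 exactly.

b_1 = 1/pi ∫_{-pi}^{pi} v(θ) sin(θ) dθ.
Integrating by parts twice (tabular method), an antiderivative of (-θ**2 + 4*θ + 2) sin(θ) is θ**2*cos(θ) - 2*θ*sin(θ) - 4*θ*cos(θ) + 4*sin(θ) - 4*cos(θ); evaluating from -pi to pi: ∫_{-pi}^{pi} (-θ**2 + 4*θ + 2) sin(θ) dθ = (-pi**2 + 4 + 4*pi) - (-4*pi - pi**2 + 4) = 8*pi.
Hence b_1 = (1/pi)·(8*pi) = 8.

8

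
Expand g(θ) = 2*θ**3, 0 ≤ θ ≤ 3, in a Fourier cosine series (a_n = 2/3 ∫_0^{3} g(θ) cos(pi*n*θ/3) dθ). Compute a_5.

a_5 = 2/3 ∫_0^{3} (2*θ**3) cos(5*pi*θ/3) dθ.
Integrating by parts three times (tabular method), an antiderivative of (2*θ**3) cos(5*pi*θ/3) is 6*θ**3*sin(5*pi*θ/3)/(5*pi) + 54*θ**2*cos(5*pi*θ/3)/(25*pi**2) - 324*θ*sin(5*pi*θ/3)/(125*pi**3) - 972*cos(5*pi*θ/3)/(625*pi**4); evaluating from 0 to 3: ∫_{0}^{3} (2*θ**3) cos(5*pi*θ/3) dθ = (486*(2 - 25*pi**2)/(625*pi**4)) - (-972/(625*pi**4)) = 486*(4 - 25*pi**2)/(625*pi**4).
Hence a_5 = (2/3)·(486*(4 - 25*pi**2)/(625*pi**4)) = 324*(4 - 25*pi**2)/(625*pi**4).

324*(4 - 25*pi**2)/(625*pi**4)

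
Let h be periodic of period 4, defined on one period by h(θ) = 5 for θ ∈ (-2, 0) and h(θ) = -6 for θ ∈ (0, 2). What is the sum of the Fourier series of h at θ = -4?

θ = -4 differs from θ = 0 by -1 full period(s), and the series is 4-periodic.
At θ = 0 the one-sided limits are h(0^-) = 5 and h(0^+) = -6.
By Dirichlet's theorem the series converges to their average, [(5) + (-6)]/2 = -1/2.

-1/2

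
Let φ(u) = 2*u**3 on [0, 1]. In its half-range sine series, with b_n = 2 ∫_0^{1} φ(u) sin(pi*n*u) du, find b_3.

4*(-2 + 3*pi**2)/(9*pi**3)

b_3 = 2 ∫_0^{1} (2*u**3) sin(3*pi*u) du.
Integrating by parts three times (tabular method), an antiderivative of (2*u**3) sin(3*pi*u) is -2*u**3*cos(3*pi*u)/(3*pi) + 2*u**2*sin(3*pi*u)/(3*pi**2) + 4*u*cos(3*pi*u)/(9*pi**3) - 4*sin(3*pi*u)/(27*pi**4); evaluating from 0 to 1: ∫_{0}^{1} (2*u**3) sin(3*pi*u) du = (2*(-2 + 3*pi**2)/(9*pi**3)) - (0) = 2*(-2 + 3*pi**2)/(9*pi**3).
Hence b_3 = 2·(2*(-2 + 3*pi**2)/(9*pi**3)) = 4*(-2 + 3*pi**2)/(9*pi**3).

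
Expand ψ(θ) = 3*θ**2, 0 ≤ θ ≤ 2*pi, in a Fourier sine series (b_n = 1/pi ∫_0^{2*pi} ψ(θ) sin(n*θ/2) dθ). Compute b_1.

-96/pi + 24*pi

b_1 = 1/pi ∫_0^{2*pi} (3*θ**2) sin(θ/2) dθ.
Integrating by parts twice (tabular method), an antiderivative of (3*θ**2) sin(θ/2) is -6*θ**2*cos(θ/2) + 24*θ*sin(θ/2) + 48*cos(θ/2); evaluating from 0 to 2*pi: ∫_{0}^{2*pi} (3*θ**2) sin(θ/2) dθ = (-48 + 24*pi**2) - (48) = -96 + 24*pi**2.
Hence b_1 = (1/pi)·(-96 + 24*pi**2) = -96/pi + 24*pi.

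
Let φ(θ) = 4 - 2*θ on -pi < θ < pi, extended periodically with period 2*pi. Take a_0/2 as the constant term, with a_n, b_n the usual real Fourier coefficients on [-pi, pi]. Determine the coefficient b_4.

b_4 = 1/pi ∫_{-pi}^{pi} φ(θ) sin(4*θ) dθ.
Integrating by parts (boundary term plus one more integral), an antiderivative of (4 - 2*θ) sin(4*θ) is θ*cos(4*θ)/2 - sin(4*θ)/8 - cos(4*θ); evaluating from -pi to pi: ∫_{-pi}^{pi} (4 - 2*θ) sin(4*θ) dθ = (-1 + pi/2) - (-pi/2 - 1) = pi.
Hence b_4 = (1/pi)·(pi) = 1.

1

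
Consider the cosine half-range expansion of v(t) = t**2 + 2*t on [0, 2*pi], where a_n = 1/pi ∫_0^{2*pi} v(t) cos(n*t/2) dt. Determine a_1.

-16 - 16/pi

a_1 = 1/pi ∫_0^{2*pi} (t**2 + 2*t) cos(t/2) dt.
Integrating by parts twice (tabular method), an antiderivative of (t**2 + 2*t) cos(t/2) is 2*t**2*sin(t/2) + 4*t*sin(t/2) + 8*t*cos(t/2) - 16*sin(t/2) + 8*cos(t/2); evaluating from 0 to 2*pi: ∫_{0}^{2*pi} (t**2 + 2*t) cos(t/2) dt = (-16*pi - 8) - (8) = -16*pi - 16.
Hence a_1 = (1/pi)·(-16*pi - 16) = -16 - 16/pi.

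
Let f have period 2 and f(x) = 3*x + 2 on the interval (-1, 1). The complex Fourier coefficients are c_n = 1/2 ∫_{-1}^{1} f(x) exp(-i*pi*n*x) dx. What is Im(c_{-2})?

-3/(2*pi)

Since f is real-valued, Im(c_{-2}) = -1/2 ∫_{-1}^{1} f(x) sin(-2*pi*x) dx = b_{2}/2.
Integrating by parts (boundary term plus one more integral), an antiderivative of (3*x + 2) sin(-2*pi*x) is 3*x*cos(2*pi*x)/(2*pi) - 3*sin(2*pi*x)/(4*pi**2) + cos(2*pi*x)/pi; evaluating from -1 to 1: ∫_{-1}^{1} (3*x + 2) sin(-2*pi*x) dx = (5/(2*pi)) - (-1/(2*pi)) = 3/pi.
Hence Im(c_{-2}) = (-1/2)·(3/pi) = -3/(2*pi).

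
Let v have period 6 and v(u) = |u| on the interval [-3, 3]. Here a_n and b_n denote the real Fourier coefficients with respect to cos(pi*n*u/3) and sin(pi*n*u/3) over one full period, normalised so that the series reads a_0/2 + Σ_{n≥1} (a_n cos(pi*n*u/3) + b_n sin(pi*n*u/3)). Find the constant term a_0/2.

3/2

a_0 = 1/3 ∫_{-3}^{3} v(u) du = 1/3 · (9) = 3.
So the constant term a_0/2 = 3/2.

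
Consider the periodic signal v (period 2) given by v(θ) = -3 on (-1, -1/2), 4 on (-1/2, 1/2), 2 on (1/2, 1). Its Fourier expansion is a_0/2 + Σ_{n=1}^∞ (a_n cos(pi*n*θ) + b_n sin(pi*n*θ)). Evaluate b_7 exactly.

5/(7*pi)

b_7 = ∫_{-1}^{1} v(θ) sin(7*pi*θ) dθ.
Split the integral at the breakpoints.
Directly, an antiderivative of (-3) sin(7*pi*θ) is 3*cos(7*pi*θ)/(7*pi); evaluating from -1 to -1/2: ∫_{-1}^{-1/2} (-3) sin(7*pi*θ) dθ = (0) - (-3/(7*pi)) = 3/(7*pi).
Directly, an antiderivative of (4) sin(7*pi*θ) is -4*cos(7*pi*θ)/(7*pi); evaluating from -1/2 to 1/2: ∫_{-1/2}^{1/2} (4) sin(7*pi*θ) dθ = (0) - (0) = 0.
Directly, an antiderivative of (2) sin(7*pi*θ) is -2*cos(7*pi*θ)/(7*pi); evaluating from 1/2 to 1: ∫_{1/2}^{1} (2) sin(7*pi*θ) dθ = (2/(7*pi)) - (0) = 2/(7*pi).
Summing the pieces gives b_7 = 5/(7*pi).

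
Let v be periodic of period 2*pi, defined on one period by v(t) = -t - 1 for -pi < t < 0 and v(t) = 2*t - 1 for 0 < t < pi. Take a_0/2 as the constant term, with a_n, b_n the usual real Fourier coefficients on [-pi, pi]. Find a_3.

-2/(3*pi)

a_3 = 1/pi ∫_{-pi}^{pi} v(t) cos(3*t) dt.
Split the integral at the breakpoints.
Integrating by parts (boundary term plus one more integral), an antiderivative of (-t - 1) cos(3*t) is -t*sin(3*t)/3 - sin(3*t)/3 - cos(3*t)/9; evaluating from -pi to 0: ∫_{-pi}^{0} (-t - 1) cos(3*t) dt = (-1/9) - (1/9) = -2/9.
Integrating by parts (boundary term plus one more integral), an antiderivative of (2*t - 1) cos(3*t) is 2*t*sin(3*t)/3 - sin(3*t)/3 + 2*cos(3*t)/9; evaluating from 0 to pi: ∫_{0}^{pi} (2*t - 1) cos(3*t) dt = (-2/9) - (2/9) = -4/9.
Summing the pieces and multiplying by (1/pi) gives a_3 = -2/(3*pi).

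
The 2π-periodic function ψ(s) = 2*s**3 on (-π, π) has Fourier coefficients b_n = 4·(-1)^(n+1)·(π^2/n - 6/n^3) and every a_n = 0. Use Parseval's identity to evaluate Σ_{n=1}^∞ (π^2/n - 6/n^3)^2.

Parseval: Σ b_n^2 = (1/π) ∫_{-π}^{π} ψ(s)^2 ds = 8*pi**6/7.
b_n^2 = 16·(π^2/n - 6/n^3)^2, so the sum equals (8*pi**6/7)/16 = pi**6/14.

pi**6/14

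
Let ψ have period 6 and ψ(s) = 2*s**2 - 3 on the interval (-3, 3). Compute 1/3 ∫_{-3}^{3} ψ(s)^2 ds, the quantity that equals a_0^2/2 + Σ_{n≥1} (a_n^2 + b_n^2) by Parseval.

378/5

1/3 ∫_{-3}^{3} ψ(s)^2 ds = 1/3 · (1134/5) = 378/5.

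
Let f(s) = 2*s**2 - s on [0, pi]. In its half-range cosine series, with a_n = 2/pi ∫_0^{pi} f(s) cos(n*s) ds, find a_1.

a_1 = 2/pi ∫_0^{pi} (2*s**2 - s) cos(s) ds.
Integrating by parts twice (tabular method), an antiderivative of (2*s**2 - s) cos(s) is 2*s**2*sin(s) - s*sin(s) + 4*s*cos(s) - 4*sin(s) - cos(s); evaluating from 0 to pi: ∫_{0}^{pi} (2*s**2 - s) cos(s) ds = (1 - 4*pi) - (-1) = 2 - 4*pi.
Hence a_1 = (2/pi)·(2 - 4*pi) = -8 + 4/pi.

-8 + 4/pi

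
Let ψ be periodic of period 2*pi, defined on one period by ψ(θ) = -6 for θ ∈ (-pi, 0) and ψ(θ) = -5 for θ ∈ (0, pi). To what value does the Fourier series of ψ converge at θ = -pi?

-11/2

At θ = -pi the one-sided limits are ψ(-pi^-) = -5 and ψ(-pi^+) = -6.
By Dirichlet's theorem the series converges to their average, [(-5) + (-6)]/2 = -11/2.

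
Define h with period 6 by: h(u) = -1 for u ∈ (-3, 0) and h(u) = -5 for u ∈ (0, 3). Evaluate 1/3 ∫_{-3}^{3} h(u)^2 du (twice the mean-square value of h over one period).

1/3 ∫_{-3}^{3} h(u)^2 du = 1/3 · (78) = 26.

26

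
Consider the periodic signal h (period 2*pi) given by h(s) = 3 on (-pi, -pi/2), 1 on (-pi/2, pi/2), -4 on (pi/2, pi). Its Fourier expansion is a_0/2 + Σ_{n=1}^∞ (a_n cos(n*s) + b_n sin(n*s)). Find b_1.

b_1 = 1/pi ∫_{-pi}^{pi} h(s) sin(s) ds.
Split the integral at the breakpoints.
Directly, an antiderivative of (3) sin(s) is -3*cos(s); evaluating from -pi to -pi/2: ∫_{-pi}^{-pi/2} (3) sin(s) ds = (0) - (3) = -3.
Directly, an antiderivative of (1) sin(s) is -cos(s); evaluating from -pi/2 to pi/2: ∫_{-pi/2}^{pi/2} (1) sin(s) ds = (0) - (0) = 0.
Directly, an antiderivative of (-4) sin(s) is 4*cos(s); evaluating from pi/2 to pi: ∫_{pi/2}^{pi} (-4) sin(s) ds = (-4) - (0) = -4.
Summing the pieces and multiplying by (1/pi) gives b_1 = -7/pi.

-7/pi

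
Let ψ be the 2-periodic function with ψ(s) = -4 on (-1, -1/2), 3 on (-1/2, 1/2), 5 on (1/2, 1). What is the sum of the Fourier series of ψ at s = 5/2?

4

s = 5/2 differs from s = 1/2 by 1 full period(s), and the series is 2-periodic.
At s = 1/2 the one-sided limits are ψ(1/2^-) = 3 and ψ(1/2^+) = 5.
By Dirichlet's theorem the series converges to their average, [(3) + (5)]/2 = 4.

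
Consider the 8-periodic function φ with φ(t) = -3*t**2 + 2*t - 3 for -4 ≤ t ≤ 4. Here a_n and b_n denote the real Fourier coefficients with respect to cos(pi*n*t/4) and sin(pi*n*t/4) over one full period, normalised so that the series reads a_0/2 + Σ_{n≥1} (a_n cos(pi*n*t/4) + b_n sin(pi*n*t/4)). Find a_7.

a_7 = 1/4 ∫_{-4}^{4} φ(t) cos(7*pi*t/4) dt.
Integrating by parts twice (tabular method), an antiderivative of (-3*t**2 + 2*t - 3) cos(7*pi*t/4) is -12*t**2*sin(7*pi*t/4)/(7*pi) + 8*t*sin(7*pi*t/4)/(7*pi) - 96*t*cos(7*pi*t/4)/(49*pi**2) - 12*sin(7*pi*t/4)/(7*pi) + 384*sin(7*pi*t/4)/(343*pi**3) + 32*cos(7*pi*t/4)/(49*pi**2); evaluating from -4 to 4: ∫_{-4}^{4} (-3*t**2 + 2*t - 3) cos(7*pi*t/4) dt = (352/(49*pi**2)) - (-416/(49*pi**2)) = 768/(49*pi**2).
Hence a_7 = (1/4)·(768/(49*pi**2)) = 192/(49*pi**2).

192/(49*pi**2)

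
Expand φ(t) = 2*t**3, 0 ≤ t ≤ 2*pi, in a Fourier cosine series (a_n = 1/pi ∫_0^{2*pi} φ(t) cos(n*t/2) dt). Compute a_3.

a_3 = 1/pi ∫_0^{2*pi} (2*t**3) cos(3*t/2) dt.
Integrating by parts three times (tabular method), an antiderivative of (2*t**3) cos(3*t/2) is 4*t**3*sin(3*t/2)/3 + 8*t**2*cos(3*t/2)/3 - 32*t*sin(3*t/2)/9 - 64*cos(3*t/2)/27; evaluating from 0 to 2*pi: ∫_{0}^{2*pi} (2*t**3) cos(3*t/2) dt = (64/27 - 32*pi**2/3) - (-64/27) = 128/27 - 32*pi**2/3.
Hence a_3 = (1/pi)·(128/27 - 32*pi**2/3) = 32*(4 - 9*pi**2)/(27*pi).

32*(4 - 9*pi**2)/(27*pi)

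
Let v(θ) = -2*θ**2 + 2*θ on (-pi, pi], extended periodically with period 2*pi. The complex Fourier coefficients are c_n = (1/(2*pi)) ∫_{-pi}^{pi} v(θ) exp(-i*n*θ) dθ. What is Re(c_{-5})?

4/25

Since v is real-valued, Re(c_{-5}) = (1/(2*pi)) ∫_{-pi}^{pi} v(θ) cos(-5*θ) dθ = a_{5}/2.
Integrating by parts twice (tabular method), an antiderivative of (-2*θ**2 + 2*θ) cos(-5*θ) is -2*θ**2*sin(5*θ)/5 + 2*θ*sin(5*θ)/5 - 4*θ*cos(5*θ)/25 + 4*sin(5*θ)/125 + 2*cos(5*θ)/25; evaluating from -pi to pi: ∫_{-pi}^{pi} (-2*θ**2 + 2*θ) cos(-5*θ) dθ = (-2/25 + 4*pi/25) - (-4*pi/25 - 2/25) = 8*pi/25.
Hence Re(c_{-5}) = (1/(2*pi))·(8*pi/25) = 4/25.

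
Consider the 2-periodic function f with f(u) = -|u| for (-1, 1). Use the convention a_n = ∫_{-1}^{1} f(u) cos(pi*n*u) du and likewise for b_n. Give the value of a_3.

a_3 = ∫_{-1}^{1} f(u) cos(3*pi*u) du.
f is even and cos(3*pi*u) is even, so the integrand is even and a_3 = 2 ∫_0^{1} f(u) cos(3*pi*u) du.
Integrating by parts (boundary term plus one more integral), an antiderivative of (-u) cos(3*pi*u) is -u*sin(3*pi*u)/(3*pi) - cos(3*pi*u)/(9*pi**2); evaluating from 0 to 1: ∫_{0}^{1} (-u) cos(3*pi*u) du = (1/(9*pi**2)) - (-1/(9*pi**2)) = 2/(9*pi**2).
Hence a_3 = 2·(2/(9*pi**2)) = 4/(9*pi**2).

4/(9*pi**2)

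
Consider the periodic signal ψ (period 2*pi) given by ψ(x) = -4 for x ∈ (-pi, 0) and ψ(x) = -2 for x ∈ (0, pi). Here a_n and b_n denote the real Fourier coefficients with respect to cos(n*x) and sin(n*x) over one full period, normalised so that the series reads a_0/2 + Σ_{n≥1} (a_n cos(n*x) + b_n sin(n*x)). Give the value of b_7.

4/(7*pi)

b_7 = 1/pi ∫_{-pi}^{pi} ψ(x) sin(7*x) dx.
Split the integral at the breakpoints.
Directly, an antiderivative of (-4) sin(7*x) is 4*cos(7*x)/7; evaluating from -pi to 0: ∫_{-pi}^{0} (-4) sin(7*x) dx = (4/7) - (-4/7) = 8/7.
Directly, an antiderivative of (-2) sin(7*x) is 2*cos(7*x)/7; evaluating from 0 to pi: ∫_{0}^{pi} (-2) sin(7*x) dx = (-2/7) - (2/7) = -4/7.
Summing the pieces and multiplying by (1/pi) gives b_7 = 4/(7*pi).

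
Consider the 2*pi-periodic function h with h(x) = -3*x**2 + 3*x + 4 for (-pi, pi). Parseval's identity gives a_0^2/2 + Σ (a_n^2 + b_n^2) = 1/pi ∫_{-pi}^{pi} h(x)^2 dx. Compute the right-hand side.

1/pi ∫_{-pi}^{pi} h(x)^2 dx = 1/pi · (-10*pi**3 + 32*pi + 18*pi**5/5) = -10*pi**2 + 32 + 18*pi**4/5.

-10*pi**2 + 32 + 18*pi**4/5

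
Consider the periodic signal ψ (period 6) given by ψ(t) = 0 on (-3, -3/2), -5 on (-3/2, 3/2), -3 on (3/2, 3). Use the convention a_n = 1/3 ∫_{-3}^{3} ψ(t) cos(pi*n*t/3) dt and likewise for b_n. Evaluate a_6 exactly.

a_6 = 1/3 ∫_{-3}^{3} ψ(t) cos(2*pi*t) dt.
Split the integral at the breakpoints.
∫_{-3}^{-3/2} (0) cos(2*pi*t) dt = 0.
Directly, an antiderivative of (-5) cos(2*pi*t) is -5*sin(2*pi*t)/(2*pi); evaluating from -3/2 to 3/2: ∫_{-3/2}^{3/2} (-5) cos(2*pi*t) dt = (0) - (0) = 0.
Directly, an antiderivative of (-3) cos(2*pi*t) is -3*sin(2*pi*t)/(2*pi); evaluating from 3/2 to 3: ∫_{3/2}^{3} (-3) cos(2*pi*t) dt = (0) - (0) = 0.
Summing the pieces and multiplying by (1/3) gives a_6 = 0.

0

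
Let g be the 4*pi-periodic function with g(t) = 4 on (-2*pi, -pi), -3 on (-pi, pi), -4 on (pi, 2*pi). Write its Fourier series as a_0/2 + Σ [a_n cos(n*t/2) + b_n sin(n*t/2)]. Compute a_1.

a_1 = (1/(2*pi)) ∫_{-2*pi}^{2*pi} g(t) cos(t/2) dt.
Split the integral at the breakpoints.
Directly, an antiderivative of (4) cos(t/2) is 8*sin(t/2); evaluating from -2*pi to -pi: ∫_{-2*pi}^{-pi} (4) cos(t/2) dt = (-8) - (0) = -8.
Directly, an antiderivative of (-3) cos(t/2) is -6*sin(t/2); evaluating from -pi to pi: ∫_{-pi}^{pi} (-3) cos(t/2) dt = (-6) - (6) = -12.
Directly, an antiderivative of (-4) cos(t/2) is -8*sin(t/2); evaluating from pi to 2*pi: ∫_{pi}^{2*pi} (-4) cos(t/2) dt = (0) - (-8) = 8.
Summing the pieces and multiplying by (1/(2*pi)) gives a_1 = -6/pi.

-6/pi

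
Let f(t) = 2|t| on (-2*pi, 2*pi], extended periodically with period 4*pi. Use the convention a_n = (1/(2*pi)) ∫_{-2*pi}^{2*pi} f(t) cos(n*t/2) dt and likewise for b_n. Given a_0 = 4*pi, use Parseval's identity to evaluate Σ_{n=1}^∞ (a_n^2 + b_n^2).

8*pi**2/3

Parseval: a_0^2/2 + Σ_{n≥1} (a_n^2+b_n^2) = (1/(2*pi)) ∫_{-2*pi}^{2*pi} f(t)^2 dt = 32*pi**2/3.
Subtract a_0^2/2 = 8*pi**2: Σ (a_n^2+b_n^2) = 8*pi**2/3.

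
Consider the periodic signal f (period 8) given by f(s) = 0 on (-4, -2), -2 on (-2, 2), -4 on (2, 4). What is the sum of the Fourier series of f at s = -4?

-2

At s = -4 the one-sided limits are f(-4^-) = -4 and f(-4^+) = 0.
By Dirichlet's theorem the series converges to their average, [(-4) + (0)]/2 = -2.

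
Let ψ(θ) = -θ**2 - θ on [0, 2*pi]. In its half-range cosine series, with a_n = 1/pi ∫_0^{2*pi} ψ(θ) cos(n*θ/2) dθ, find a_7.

a_7 = 1/pi ∫_0^{2*pi} (-θ**2 - θ) cos(7*θ/2) dθ.
Integrating by parts twice (tabular method), an antiderivative of (-θ**2 - θ) cos(7*θ/2) is -2*θ**2*sin(7*θ/2)/7 - 2*θ*sin(7*θ/2)/7 - 8*θ*cos(7*θ/2)/49 + 16*sin(7*θ/2)/343 - 4*cos(7*θ/2)/49; evaluating from 0 to 2*pi: ∫_{0}^{2*pi} (-θ**2 - θ) cos(7*θ/2) dθ = (4/49 + 16*pi/49) - (-4/49) = 8/49 + 16*pi/49.
Hence a_7 = (1/pi)·(8/49 + 16*pi/49) = 8*(1 + 2*pi)/(49*pi).

8*(1 + 2*pi)/(49*pi)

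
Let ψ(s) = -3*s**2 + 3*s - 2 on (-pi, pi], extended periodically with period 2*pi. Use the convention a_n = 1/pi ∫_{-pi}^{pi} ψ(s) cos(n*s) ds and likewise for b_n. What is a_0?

a_0 = 1/pi ∫_{-pi}^{pi} ψ(s) ds = 1/pi · (-2*pi*(2 + pi**2)) = -2*pi**2 - 4.

-2*pi**2 - 4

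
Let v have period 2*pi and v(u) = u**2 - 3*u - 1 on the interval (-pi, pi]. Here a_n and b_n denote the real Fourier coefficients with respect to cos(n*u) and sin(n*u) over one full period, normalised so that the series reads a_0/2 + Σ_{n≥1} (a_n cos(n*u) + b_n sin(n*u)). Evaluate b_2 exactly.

b_2 = 1/pi ∫_{-pi}^{pi} v(u) sin(2*u) du.
Integrating by parts twice (tabular method), an antiderivative of (u**2 - 3*u - 1) sin(2*u) is -u**2*cos(2*u)/2 + u*sin(2*u)/2 + 3*u*cos(2*u)/2 - 3*sin(2*u)/4 + 3*cos(2*u)/4; evaluating from -pi to pi: ∫_{-pi}^{pi} (u**2 - 3*u - 1) sin(2*u) du = (-pi**2/2 + 3/4 + 3*pi/2) - (-pi**2/2 - 3*pi/2 + 3/4) = 3*pi.
Hence b_2 = (1/pi)·(3*pi) = 3.

3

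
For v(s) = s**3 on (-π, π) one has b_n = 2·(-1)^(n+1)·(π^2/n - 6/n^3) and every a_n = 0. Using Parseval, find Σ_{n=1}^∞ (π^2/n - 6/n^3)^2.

Parseval: Σ b_n^2 = (1/π) ∫_{-π}^{π} v(s)^2 ds = 2*pi**6/7.
b_n^2 = 4·(π^2/n - 6/n^3)^2, so the sum equals (2*pi**6/7)/4 = pi**6/14.

pi**6/14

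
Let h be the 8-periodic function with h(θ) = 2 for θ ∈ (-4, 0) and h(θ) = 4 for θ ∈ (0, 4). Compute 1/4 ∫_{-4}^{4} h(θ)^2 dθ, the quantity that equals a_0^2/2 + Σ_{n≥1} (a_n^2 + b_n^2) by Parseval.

20

1/4 ∫_{-4}^{4} h(θ)^2 dθ = 1/4 · (80) = 20.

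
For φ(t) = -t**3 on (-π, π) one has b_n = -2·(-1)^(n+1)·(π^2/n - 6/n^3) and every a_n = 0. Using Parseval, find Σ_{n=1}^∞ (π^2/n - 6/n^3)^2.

pi**6/14

Parseval: Σ b_n^2 = (1/π) ∫_{-π}^{π} φ(t)^2 dt = 2*pi**6/7.
b_n^2 = 4·(π^2/n - 6/n^3)^2, so the sum equals (2*pi**6/7)/4 = pi**6/14.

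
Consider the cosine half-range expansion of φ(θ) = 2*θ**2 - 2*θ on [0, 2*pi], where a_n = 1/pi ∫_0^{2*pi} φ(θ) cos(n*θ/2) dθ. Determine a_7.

16*(1 - 2*pi)/(49*pi)

a_7 = 1/pi ∫_0^{2*pi} (2*θ**2 - 2*θ) cos(7*θ/2) dθ.
Integrating by parts twice (tabular method), an antiderivative of (2*θ**2 - 2*θ) cos(7*θ/2) is 4*θ**2*sin(7*θ/2)/7 - 4*θ*sin(7*θ/2)/7 + 16*θ*cos(7*θ/2)/49 - 32*sin(7*θ/2)/343 - 8*cos(7*θ/2)/49; evaluating from 0 to 2*pi: ∫_{0}^{2*pi} (2*θ**2 - 2*θ) cos(7*θ/2) dθ = (8/49 - 32*pi/49) - (-8/49) = 16/49 - 32*pi/49.
Hence a_7 = (1/pi)·(16/49 - 32*pi/49) = 16*(1 - 2*pi)/(49*pi).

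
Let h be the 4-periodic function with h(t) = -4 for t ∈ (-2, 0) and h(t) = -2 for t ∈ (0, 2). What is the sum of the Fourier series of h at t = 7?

t = 7 differs from t = -1 by 2 full period(s), and the series is 4-periodic.
h is continuous at t = -1 with value -4, so the series converges to -4 there.

-4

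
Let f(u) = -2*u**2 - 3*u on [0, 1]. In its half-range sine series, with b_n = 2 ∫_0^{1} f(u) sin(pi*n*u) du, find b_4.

b_4 = 2 ∫_0^{1} (-2*u**2 - 3*u) sin(4*pi*u) du.
Integrating by parts twice (tabular method), an antiderivative of (-2*u**2 - 3*u) sin(4*pi*u) is u**2*cos(4*pi*u)/(2*pi) - u*sin(4*pi*u)/(4*pi**2) + 3*u*cos(4*pi*u)/(4*pi) - 3*sin(4*pi*u)/(16*pi**2) - cos(4*pi*u)/(16*pi**3); evaluating from 0 to 1: ∫_{0}^{1} (-2*u**2 - 3*u) sin(4*pi*u) du = ((-1 + 20*pi**2)/(16*pi**3)) - (-1/(16*pi**3)) = 5/(4*pi).
Hence b_4 = 2·(5/(4*pi)) = 5/(2*pi).

5/(2*pi)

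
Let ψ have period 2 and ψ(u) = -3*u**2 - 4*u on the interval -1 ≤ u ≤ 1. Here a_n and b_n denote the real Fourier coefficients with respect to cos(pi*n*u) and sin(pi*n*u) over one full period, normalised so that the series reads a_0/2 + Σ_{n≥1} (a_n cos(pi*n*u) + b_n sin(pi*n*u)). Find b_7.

b_7 = ∫_{-1}^{1} ψ(u) sin(7*pi*u) du.
Integrating by parts twice (tabular method), an antiderivative of (-3*u**2 - 4*u) sin(7*pi*u) is 3*u**2*cos(7*pi*u)/(7*pi) - 6*u*sin(7*pi*u)/(49*pi**2) + 4*u*cos(7*pi*u)/(7*pi) - 4*sin(7*pi*u)/(49*pi**2) - 6*cos(7*pi*u)/(343*pi**3); evaluating from -1 to 1: ∫_{-1}^{1} (-3*u**2 - 4*u) sin(7*pi*u) du = ((6/343 - pi**2)/pi**3) - ((6 + 49*pi**2)/(343*pi**3)) = -8/(7*pi).
Hence b_7 = -8/(7*pi).

-8/(7*pi)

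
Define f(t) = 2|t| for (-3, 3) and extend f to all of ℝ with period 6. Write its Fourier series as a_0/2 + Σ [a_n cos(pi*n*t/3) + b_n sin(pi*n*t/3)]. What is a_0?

a_0 = 1/3 ∫_{-3}^{3} f(t) dt = 1/3 · (18) = 6.

6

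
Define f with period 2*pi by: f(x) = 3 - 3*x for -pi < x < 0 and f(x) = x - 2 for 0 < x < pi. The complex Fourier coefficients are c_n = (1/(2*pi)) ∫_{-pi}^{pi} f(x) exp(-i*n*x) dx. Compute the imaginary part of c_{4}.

-1/4

Since f is real-valued, Im(c_{4}) = -(1/(2*pi)) ∫_{-pi}^{pi} f(x) sin(4*x) dx = -b_{4}/2.
Split the integral at the breakpoints.
Integrating by parts (boundary term plus one more integral), an antiderivative of (3 - 3*x) sin(4*x) is 3*x*cos(4*x)/4 - 3*sin(4*x)/16 - 3*cos(4*x)/4; evaluating from -pi to 0: ∫_{-pi}^{0} (3 - 3*x) sin(4*x) dx = (-3/4) - (-3*pi/4 - 3/4) = 3*pi/4.
Integrating by parts (boundary term plus one more integral), an antiderivative of (x - 2) sin(4*x) is -x*cos(4*x)/4 + sin(4*x)/16 + cos(4*x)/2; evaluating from 0 to pi: ∫_{0}^{pi} (x - 2) sin(4*x) dx = (1/2 - pi/4) - (1/2) = -pi/4.
So ∫_{-pi}^{pi} f(x) sin(4*x) dx = pi/2.
Hence Im(c_{4}) = (-1/(2*pi))·(pi/2) = -1/4.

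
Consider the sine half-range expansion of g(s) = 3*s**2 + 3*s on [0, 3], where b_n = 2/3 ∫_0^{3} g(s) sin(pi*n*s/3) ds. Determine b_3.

-8/pi**3 + 24/pi

b_3 = 2/3 ∫_0^{3} (3*s**2 + 3*s) sin(pi*s) ds.
Integrating by parts twice (tabular method), an antiderivative of (3*s**2 + 3*s) sin(pi*s) is -3*s**2*cos(pi*s)/pi + 6*s*sin(pi*s)/pi**2 - 3*s*cos(pi*s)/pi + 3*sin(pi*s)/pi**2 + 6*cos(pi*s)/pi**3; evaluating from 0 to 3: ∫_{0}^{3} (3*s**2 + 3*s) sin(pi*s) ds = (-6/pi**3 + 36/pi) - (6/pi**3) = -12/pi**3 + 36/pi.
Hence b_3 = (2/3)·(-12/pi**3 + 36/pi) = -8/pi**3 + 24/pi.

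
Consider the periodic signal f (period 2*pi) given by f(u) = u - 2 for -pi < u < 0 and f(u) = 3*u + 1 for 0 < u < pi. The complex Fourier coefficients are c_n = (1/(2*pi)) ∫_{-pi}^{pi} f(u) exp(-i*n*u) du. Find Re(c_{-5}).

-2/(25*pi)

Since f is real-valued, Re(c_{-5}) = (1/(2*pi)) ∫_{-pi}^{pi} f(u) cos(-5*u) du = a_{5}/2.
Split the integral at the breakpoints.
Integrating by parts (boundary term plus one more integral), an antiderivative of (u - 2) cos(-5*u) is u*sin(5*u)/5 - 2*sin(5*u)/5 + cos(5*u)/25; evaluating from -pi to 0: ∫_{-pi}^{0} (u - 2) cos(-5*u) du = (1/25) - (-1/25) = 2/25.
Integrating by parts (boundary term plus one more integral), an antiderivative of (3*u + 1) cos(-5*u) is 3*u*sin(5*u)/5 + sin(5*u)/5 + 3*cos(5*u)/25; evaluating from 0 to pi: ∫_{0}^{pi} (3*u + 1) cos(-5*u) du = (-3/25) - (3/25) = -6/25.
So ∫_{-pi}^{pi} f(u) cos(-5*u) du = -4/25.
Hence Re(c_{-5}) = (1/(2*pi))·(-4/25) = -2/(25*pi).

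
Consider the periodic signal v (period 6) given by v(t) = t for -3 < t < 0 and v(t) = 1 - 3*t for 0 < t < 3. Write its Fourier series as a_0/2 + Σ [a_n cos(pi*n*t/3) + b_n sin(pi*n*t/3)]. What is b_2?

3/pi

b_2 = 1/3 ∫_{-3}^{3} v(t) sin(2*pi*t/3) dt.
Split the integral at the breakpoints.
Integrating by parts (boundary term plus one more integral), an antiderivative of (t) sin(2*pi*t/3) is -3*t*cos(2*pi*t/3)/(2*pi) + 9*sin(2*pi*t/3)/(4*pi**2); evaluating from -3 to 0: ∫_{-3}^{0} (t) sin(2*pi*t/3) dt = (0) - (9/(2*pi)) = -9/(2*pi).
Integrating by parts (boundary term plus one more integral), an antiderivative of (1 - 3*t) sin(2*pi*t/3) is 9*t*cos(2*pi*t/3)/(2*pi) - 27*sin(2*pi*t/3)/(4*pi**2) - 3*cos(2*pi*t/3)/(2*pi); evaluating from 0 to 3: ∫_{0}^{3} (1 - 3*t) sin(2*pi*t/3) dt = (12/pi) - (-3/(2*pi)) = 27/(2*pi).
Summing the pieces and multiplying by (1/3) gives b_2 = 3/pi.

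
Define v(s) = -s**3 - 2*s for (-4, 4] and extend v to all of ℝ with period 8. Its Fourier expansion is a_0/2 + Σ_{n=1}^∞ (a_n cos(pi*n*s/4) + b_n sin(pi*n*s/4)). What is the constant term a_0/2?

0

a_0 = 1/4 ∫_{-4}^{4} v(s) ds = 1/4 · (0) = 0.
So the constant term a_0/2 = 0.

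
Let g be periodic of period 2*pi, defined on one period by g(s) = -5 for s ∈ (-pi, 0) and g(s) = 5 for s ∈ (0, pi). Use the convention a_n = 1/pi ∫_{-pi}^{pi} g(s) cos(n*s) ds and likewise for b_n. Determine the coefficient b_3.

20/(3*pi)

b_3 = 1/pi ∫_{-pi}^{pi} g(s) sin(3*s) ds.
g is odd and sin(3*s) is odd, so the integrand is even and b_3 = 2/pi ∫_0^{pi} g(s) sin(3*s) ds.
Directly, an antiderivative of (5) sin(3*s) is -5*cos(3*s)/3; evaluating from 0 to pi: ∫_{0}^{pi} (5) sin(3*s) ds = (5/3) - (-5/3) = 10/3.
Hence b_3 = (2/pi)·(10/3) = 20/(3*pi).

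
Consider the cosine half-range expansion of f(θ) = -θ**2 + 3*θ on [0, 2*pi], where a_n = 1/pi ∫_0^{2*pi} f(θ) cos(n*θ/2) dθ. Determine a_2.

a_2 = 1/pi ∫_0^{2*pi} (-θ**2 + 3*θ) cos(θ) dθ.
Integrating by parts twice (tabular method), an antiderivative of (-θ**2 + 3*θ) cos(θ) is -θ**2*sin(θ) + 3*θ*sin(θ) - 2*θ*cos(θ) + 2*sin(θ) + 3*cos(θ); evaluating from 0 to 2*pi: ∫_{0}^{2*pi} (-θ**2 + 3*θ) cos(θ) dθ = (3 - 4*pi) - (3) = -4*pi.
Hence a_2 = (1/pi)·(-4*pi) = -4.

-4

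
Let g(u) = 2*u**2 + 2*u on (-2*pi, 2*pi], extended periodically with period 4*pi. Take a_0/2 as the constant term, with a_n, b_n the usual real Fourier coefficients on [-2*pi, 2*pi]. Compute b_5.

b_5 = (1/(2*pi)) ∫_{-2*pi}^{2*pi} g(u) sin(5*u/2) du.
Integrating by parts twice (tabular method), an antiderivative of (2*u**2 + 2*u) sin(5*u/2) is -4*u**2*cos(5*u/2)/5 + 16*u*sin(5*u/2)/25 - 4*u*cos(5*u/2)/5 + 8*sin(5*u/2)/25 + 32*cos(5*u/2)/125; evaluating from -2*pi to 2*pi: ∫_{-2*pi}^{2*pi} (2*u**2 + 2*u) sin(5*u/2) du = (-32/125 + 8*pi/5 + 16*pi**2/5) - (-8*pi/5 - 32/125 + 16*pi**2/5) = 16*pi/5.
Hence b_5 = (1/(2*pi))·(16*pi/5) = 8/5.

8/5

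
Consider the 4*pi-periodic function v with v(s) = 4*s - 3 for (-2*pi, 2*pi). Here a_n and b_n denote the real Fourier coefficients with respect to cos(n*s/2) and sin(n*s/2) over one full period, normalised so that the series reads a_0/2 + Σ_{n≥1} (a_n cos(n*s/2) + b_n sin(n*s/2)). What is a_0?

-6

a_0 = (1/(2*pi)) ∫_{-2*pi}^{2*pi} v(s) ds = (1/(2*pi)) · (-12*pi) = -6.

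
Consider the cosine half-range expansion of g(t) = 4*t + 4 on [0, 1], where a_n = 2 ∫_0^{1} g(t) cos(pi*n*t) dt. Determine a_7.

a_7 = 2 ∫_0^{1} (4*t + 4) cos(7*pi*t) dt.
Integrating by parts (boundary term plus one more integral), an antiderivative of (4*t + 4) cos(7*pi*t) is 4*t*sin(7*pi*t)/(7*pi) + 4*sin(7*pi*t)/(7*pi) + 4*cos(7*pi*t)/(49*pi**2); evaluating from 0 to 1: ∫_{0}^{1} (4*t + 4) cos(7*pi*t) dt = (-4/(49*pi**2)) - (4/(49*pi**2)) = -8/(49*pi**2).
Hence a_7 = 2·(-8/(49*pi**2)) = -16/(49*pi**2).

-16/(49*pi**2)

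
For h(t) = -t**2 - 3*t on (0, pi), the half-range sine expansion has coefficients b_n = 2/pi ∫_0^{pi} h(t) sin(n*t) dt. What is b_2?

3 + pi

b_2 = 2/pi ∫_0^{pi} (-t**2 - 3*t) sin(2*t) dt.
Integrating by parts twice (tabular method), an antiderivative of (-t**2 - 3*t) sin(2*t) is t**2*cos(2*t)/2 - t*sin(2*t)/2 + 3*t*cos(2*t)/2 - 3*sin(2*t)/4 - cos(2*t)/4; evaluating from 0 to pi: ∫_{0}^{pi} (-t**2 - 3*t) sin(2*t) dt = (-1/4 + 3*pi/2 + pi**2/2) - (-1/4) = pi*(3 + pi)/2.
Hence b_2 = (2/pi)·(pi*(3 + pi)/2) = 3 + pi.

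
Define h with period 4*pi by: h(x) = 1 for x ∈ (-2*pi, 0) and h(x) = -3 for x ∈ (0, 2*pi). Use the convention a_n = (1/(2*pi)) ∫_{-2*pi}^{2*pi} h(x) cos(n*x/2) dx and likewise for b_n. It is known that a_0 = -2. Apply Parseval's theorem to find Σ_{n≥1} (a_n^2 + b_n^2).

8

Parseval: a_0^2/2 + Σ_{n≥1} (a_n^2+b_n^2) = (1/(2*pi)) ∫_{-2*pi}^{2*pi} h(x)^2 dx = 10.
Subtract a_0^2/2 = 2: Σ (a_n^2+b_n^2) = 8.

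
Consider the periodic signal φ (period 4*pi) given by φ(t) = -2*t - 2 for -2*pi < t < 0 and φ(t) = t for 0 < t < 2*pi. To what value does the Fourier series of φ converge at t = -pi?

φ is continuous at t = -pi with value -2 + 2*pi, so the series converges to -2 + 2*pi there.

-2 + 2*pi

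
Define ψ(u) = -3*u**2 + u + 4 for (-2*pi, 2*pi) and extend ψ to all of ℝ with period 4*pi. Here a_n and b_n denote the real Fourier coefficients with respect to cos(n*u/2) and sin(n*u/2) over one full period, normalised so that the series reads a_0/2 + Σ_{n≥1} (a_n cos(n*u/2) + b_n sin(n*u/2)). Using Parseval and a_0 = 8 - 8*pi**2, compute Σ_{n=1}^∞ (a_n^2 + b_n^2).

Parseval: a_0^2/2 + Σ_{n≥1} (a_n^2+b_n^2) = (1/(2*pi)) ∫_{-2*pi}^{2*pi} ψ(u)^2 du = -184*pi**2/3 + 32 + 288*pi**4/5.
Subtract a_0^2/2 = 32*(1 - pi**2)**2: Σ (a_n^2+b_n^2) = 8*pi**2*(5 + 48*pi**2)/15.

8*pi**2*(5 + 48*pi**2)/15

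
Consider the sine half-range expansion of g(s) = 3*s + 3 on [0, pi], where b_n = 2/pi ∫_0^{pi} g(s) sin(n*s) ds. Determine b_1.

12/pi + 6

b_1 = 2/pi ∫_0^{pi} (3*s + 3) sin(s) ds.
Integrating by parts (boundary term plus one more integral), an antiderivative of (3*s + 3) sin(s) is -3*s*cos(s) + 3*sin(s) - 3*cos(s); evaluating from 0 to pi: ∫_{0}^{pi} (3*s + 3) sin(s) ds = (3 + 3*pi) - (-3) = 6 + 3*pi.
Hence b_1 = (2/pi)·(6 + 3*pi) = 12/pi + 6.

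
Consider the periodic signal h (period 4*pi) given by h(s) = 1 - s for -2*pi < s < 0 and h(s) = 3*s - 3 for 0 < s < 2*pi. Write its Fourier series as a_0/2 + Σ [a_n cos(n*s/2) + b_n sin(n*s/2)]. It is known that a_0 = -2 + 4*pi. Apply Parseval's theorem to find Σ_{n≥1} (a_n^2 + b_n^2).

Parseval: a_0^2/2 + Σ_{n≥1} (a_n^2+b_n^2) = (1/(2*pi)) ∫_{-2*pi}^{2*pi} h(s)^2 ds = -16*pi + 10 + 40*pi**2/3.
Subtract a_0^2/2 = 2*(1 - 2*pi)**2: Σ (a_n^2+b_n^2) = -8*pi + 8 + 16*pi**2/3.

-8*pi + 8 + 16*pi**2/3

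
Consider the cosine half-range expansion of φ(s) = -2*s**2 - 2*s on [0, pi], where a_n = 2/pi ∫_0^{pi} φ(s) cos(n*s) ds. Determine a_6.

-2/9

a_6 = 2/pi ∫_0^{pi} (-2*s**2 - 2*s) cos(6*s) ds.
Integrating by parts twice (tabular method), an antiderivative of (-2*s**2 - 2*s) cos(6*s) is -s**2*sin(6*s)/3 - s*sin(6*s)/3 - s*cos(6*s)/9 + sin(6*s)/54 - cos(6*s)/18; evaluating from 0 to pi: ∫_{0}^{pi} (-2*s**2 - 2*s) cos(6*s) ds = (-pi/9 - 1/18) - (-1/18) = -pi/9.
Hence a_6 = (2/pi)·(-pi/9) = -2/9.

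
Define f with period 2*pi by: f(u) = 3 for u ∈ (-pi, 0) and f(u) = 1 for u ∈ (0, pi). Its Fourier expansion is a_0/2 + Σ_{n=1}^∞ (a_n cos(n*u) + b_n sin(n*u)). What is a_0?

a_0 = 1/pi ∫_{-pi}^{pi} f(u) du = 1/pi · (4*pi) = 4.

4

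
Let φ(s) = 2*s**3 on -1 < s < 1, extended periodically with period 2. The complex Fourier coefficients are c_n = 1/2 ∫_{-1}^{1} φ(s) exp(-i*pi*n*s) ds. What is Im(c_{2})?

(-3/2 + pi**2)/pi**3

Since φ is real-valued, Im(c_{2}) = -1/2 ∫_{-1}^{1} φ(s) sin(2*pi*s) ds = -b_{2}/2.
φ is odd and sin(2*pi*s) is odd, so the integrand is even: ∫_{-1}^{1} φ(s) sin(2*pi*s) ds = 2∫_0^{1} φ(s) sin(2*pi*s) ds.
Integrating by parts three times (tabular method), an antiderivative of (2*s**3) sin(2*pi*s) is -s**3*cos(2*pi*s)/pi + 3*s**2*sin(2*pi*s)/(2*pi**2) + 3*s*cos(2*pi*s)/(2*pi**3) - 3*sin(2*pi*s)/(4*pi**4); evaluating from 0 to 1: ∫_{0}^{1} (2*s**3) sin(2*pi*s) ds = ((3/2 - pi**2)/pi**3) - (0) = (3/2 - pi**2)/pi**3.
So ∫_{-1}^{1} φ(s) sin(2*pi*s) ds = -2/pi + 3/pi**3.
Hence Im(c_{2}) = (-1/2)·(-2/pi + 3/pi**3) = (-3/2 + pi**2)/pi**3.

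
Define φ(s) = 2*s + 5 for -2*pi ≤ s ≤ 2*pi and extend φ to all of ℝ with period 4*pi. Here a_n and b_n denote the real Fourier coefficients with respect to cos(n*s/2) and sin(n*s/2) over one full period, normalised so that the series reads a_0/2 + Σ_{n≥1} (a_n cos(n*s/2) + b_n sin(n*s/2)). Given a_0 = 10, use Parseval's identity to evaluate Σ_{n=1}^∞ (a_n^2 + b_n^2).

Parseval: a_0^2/2 + Σ_{n≥1} (a_n^2+b_n^2) = (1/(2*pi)) ∫_{-2*pi}^{2*pi} φ(s)^2 ds = 50 + 32*pi**2/3.
Subtract a_0^2/2 = 50: Σ (a_n^2+b_n^2) = 32*pi**2/3.

32*pi**2/3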